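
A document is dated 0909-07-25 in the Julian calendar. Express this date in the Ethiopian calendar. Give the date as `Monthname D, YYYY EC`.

Nehase 1, 901 EC

Both dates share Julian Day Number 2053276; in the Ethiopian calendar that is 1 Nehase 901 EC.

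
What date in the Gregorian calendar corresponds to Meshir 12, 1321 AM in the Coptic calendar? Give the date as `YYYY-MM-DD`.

1605-02-16

Julian Day Number of the source date = 2307321.
Converting JDN 2307321 to the Gregorian calendar gives 16 February 1605 CE.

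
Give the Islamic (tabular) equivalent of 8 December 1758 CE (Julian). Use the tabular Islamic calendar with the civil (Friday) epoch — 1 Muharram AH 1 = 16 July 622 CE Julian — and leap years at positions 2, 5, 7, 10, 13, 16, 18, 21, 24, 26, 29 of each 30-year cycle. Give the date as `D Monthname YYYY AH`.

Both dates share Julian Day Number 2363509; in the tabular Islamic calendar that is 18 Rabi' al-Thani 1172 AH.

18 Rabi' al-Thani 1172 AH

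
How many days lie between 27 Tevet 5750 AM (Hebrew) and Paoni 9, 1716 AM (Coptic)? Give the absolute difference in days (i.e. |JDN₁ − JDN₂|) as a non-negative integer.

First date → JDN 2447916; second date → JDN 2451712.
The interval is |2447916 − 2451712| = 3796 days.

3796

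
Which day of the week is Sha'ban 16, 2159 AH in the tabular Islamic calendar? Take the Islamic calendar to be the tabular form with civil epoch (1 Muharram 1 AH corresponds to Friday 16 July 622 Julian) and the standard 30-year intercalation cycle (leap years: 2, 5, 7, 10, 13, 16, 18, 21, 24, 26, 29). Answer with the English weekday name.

Thursday

In the Gregorian calendar this is 23 November 2716 (JDN 2713385).
JDN 2713385 mod 7 = 3, and JDN 0 was a Monday, so this is a Thursday.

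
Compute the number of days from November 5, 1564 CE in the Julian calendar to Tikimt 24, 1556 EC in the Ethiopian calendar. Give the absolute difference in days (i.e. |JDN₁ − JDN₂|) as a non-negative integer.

JDN of the first date = 2292618.
JDN of the second date = 2292238.
|2292238 − 2292618| = 380.

380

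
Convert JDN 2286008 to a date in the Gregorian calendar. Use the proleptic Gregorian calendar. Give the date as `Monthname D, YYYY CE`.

Counting from JDN 2299161 = 15 Oct 1582 gives an offset of -13153 days.

October 11, 1546 CE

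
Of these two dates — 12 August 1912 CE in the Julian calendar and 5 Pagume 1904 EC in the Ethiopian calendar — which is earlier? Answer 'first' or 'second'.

first

The two dates have Julian Day Numbers 2419640 and 2419656 respectively.
Since 2419640 < 2419656, the first date comes first.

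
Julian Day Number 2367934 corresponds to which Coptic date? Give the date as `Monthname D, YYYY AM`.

JDN 2367934 is 30 January 1771 in the Gregorian calendar.
In the Coptic calendar that day is Tobi 24, 1487 AM.

Tobi 24, 1487 AM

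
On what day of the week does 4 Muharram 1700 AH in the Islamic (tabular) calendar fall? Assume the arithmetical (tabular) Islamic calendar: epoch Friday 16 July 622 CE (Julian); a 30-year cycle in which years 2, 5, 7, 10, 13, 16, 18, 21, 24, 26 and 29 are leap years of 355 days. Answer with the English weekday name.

Sunday

In the Gregorian calendar this is 18 December 2270 (JDN 2550512).
JDN 2550512 mod 7 = 6, and JDN 0 was a Monday, so this is a Sunday.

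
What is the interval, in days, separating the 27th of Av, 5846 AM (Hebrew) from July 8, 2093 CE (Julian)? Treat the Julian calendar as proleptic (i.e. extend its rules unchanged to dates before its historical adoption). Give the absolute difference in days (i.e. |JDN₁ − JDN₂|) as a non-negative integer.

First date → JDN 2483175; second date → JDN 2485715.
The interval is |2483175 − 2485715| = 2540 days.

2540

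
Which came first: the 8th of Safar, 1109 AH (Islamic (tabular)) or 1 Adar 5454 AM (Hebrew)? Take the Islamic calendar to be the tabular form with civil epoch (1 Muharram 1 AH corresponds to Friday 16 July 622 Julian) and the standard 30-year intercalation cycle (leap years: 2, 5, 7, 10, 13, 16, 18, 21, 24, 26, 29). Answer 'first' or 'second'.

The two dates have Julian Day Numbers 2341115 and 2339838 respectively.
Since 2339838 < 2341115, the second date comes first.

second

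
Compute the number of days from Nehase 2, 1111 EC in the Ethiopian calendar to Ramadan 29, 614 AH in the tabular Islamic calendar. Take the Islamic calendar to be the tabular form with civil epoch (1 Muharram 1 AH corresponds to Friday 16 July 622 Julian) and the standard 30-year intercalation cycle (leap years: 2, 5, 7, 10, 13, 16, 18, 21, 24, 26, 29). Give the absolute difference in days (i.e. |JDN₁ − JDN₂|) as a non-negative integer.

35952

JDN of the first date = 2129979.
JDN of the second date = 2165931.
|2165931 − 2129979| = 35952.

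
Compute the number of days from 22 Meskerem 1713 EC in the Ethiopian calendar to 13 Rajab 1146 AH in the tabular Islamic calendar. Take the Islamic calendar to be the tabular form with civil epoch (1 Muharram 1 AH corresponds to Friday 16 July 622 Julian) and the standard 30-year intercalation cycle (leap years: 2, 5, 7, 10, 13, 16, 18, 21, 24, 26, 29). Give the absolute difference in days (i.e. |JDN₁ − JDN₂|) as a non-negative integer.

First date → JDN 2349550; second date → JDN 2354379.
The interval is |2349550 − 2354379| = 4829 days.

4829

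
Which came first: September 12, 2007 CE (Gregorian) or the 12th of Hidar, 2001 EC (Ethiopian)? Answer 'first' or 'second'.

first

The two dates have Julian Day Numbers 2454356 and 2454792 respectively.
Since 2454356 < 2454792, the first date comes first.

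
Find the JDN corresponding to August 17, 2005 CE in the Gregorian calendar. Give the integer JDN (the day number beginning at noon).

JDN 2400001 is 17 November 1858 CE (Gregorian), MJD 0; the target day is +53599 days from there, so JDN = 2453600.

2453600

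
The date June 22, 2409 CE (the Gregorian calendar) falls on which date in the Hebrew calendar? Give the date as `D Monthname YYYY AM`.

Julian Day Number of the source date = 2601102.
Converting JDN 2601102 to the Hebrew calendar gives 9 Tammuz 6169 AM.

9 Tammuz 6169 AM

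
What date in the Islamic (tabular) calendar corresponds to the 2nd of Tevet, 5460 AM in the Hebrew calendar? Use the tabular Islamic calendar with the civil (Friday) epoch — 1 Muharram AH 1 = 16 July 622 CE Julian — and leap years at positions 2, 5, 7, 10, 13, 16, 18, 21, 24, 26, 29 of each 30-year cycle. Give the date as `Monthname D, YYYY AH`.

Julian Day Number of the source date = 2341965.
Converting JDN 2341965 to the tabular Islamic calendar gives 2 Rajab 1111 AH.

Rajab 2, 1111 AH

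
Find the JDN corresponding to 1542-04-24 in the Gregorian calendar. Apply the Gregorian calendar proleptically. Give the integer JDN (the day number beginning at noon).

JDN 2400001 is 17 November 1858 CE (Gregorian), MJD 0; the target day is −115624 days from there, so JDN = 2284377.

2284377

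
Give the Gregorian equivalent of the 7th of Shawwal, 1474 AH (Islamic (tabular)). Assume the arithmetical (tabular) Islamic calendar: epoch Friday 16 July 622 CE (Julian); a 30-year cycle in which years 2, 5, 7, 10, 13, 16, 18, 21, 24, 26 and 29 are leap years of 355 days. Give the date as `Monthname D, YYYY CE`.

June 5, 2052 CE

Both dates share Julian Day Number 2470694; in the Gregorian calendar that is 5 June 2052 CE.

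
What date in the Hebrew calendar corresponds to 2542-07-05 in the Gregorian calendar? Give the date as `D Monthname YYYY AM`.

Both dates share Julian Day Number 2649692; in the Hebrew calendar that is 21 Tammuz 6302 AM.

21 Tammuz 6302 AM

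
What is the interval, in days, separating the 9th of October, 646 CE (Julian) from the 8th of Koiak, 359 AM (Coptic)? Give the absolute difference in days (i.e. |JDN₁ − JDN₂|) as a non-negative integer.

First date → JDN 1957291; second date → JDN 1955886.
The interval is |1957291 − 1955886| = 1405 days.

1405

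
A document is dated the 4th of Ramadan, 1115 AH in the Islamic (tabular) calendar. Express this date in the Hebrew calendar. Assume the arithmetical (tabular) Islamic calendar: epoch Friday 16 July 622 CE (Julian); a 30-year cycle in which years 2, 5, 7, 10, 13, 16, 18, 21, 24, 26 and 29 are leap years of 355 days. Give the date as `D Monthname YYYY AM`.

The source date corresponds to 11 January 1704 in the Gregorian calendar (JDN 2343443).
That day falls on 5 Shevat 5464 AM in the Hebrew calendar.

5 Shevat 5464 AM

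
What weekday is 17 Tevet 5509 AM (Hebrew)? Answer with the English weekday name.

Tuesday

In the Gregorian calendar this is 7 January 1749 (JDN 2359876).
2359876 ≡ 1 (mod 7); counting from Monday = 0 gives Tuesday.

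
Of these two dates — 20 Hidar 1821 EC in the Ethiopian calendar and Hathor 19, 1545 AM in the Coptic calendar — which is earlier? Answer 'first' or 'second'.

second

Converting both to JDN: 2389055 vs 2389054; the smaller is the second.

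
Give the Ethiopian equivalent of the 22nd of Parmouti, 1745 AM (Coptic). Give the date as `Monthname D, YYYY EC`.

The source date corresponds to 30 April 2029 in the Gregorian calendar (JDN 2462257).
That day falls on 22 Miyazya 2021 EC in the Ethiopian calendar.

Miyazya 22, 2021 EC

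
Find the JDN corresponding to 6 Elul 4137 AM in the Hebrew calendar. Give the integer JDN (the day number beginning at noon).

Equivalently 29 August 377 (proleptic Gregorian).
JDN 2400001 is 17 November 1858 CE (Gregorian), MJD 0; the target day is −541004 days from there, so JDN = 1858997.

1858997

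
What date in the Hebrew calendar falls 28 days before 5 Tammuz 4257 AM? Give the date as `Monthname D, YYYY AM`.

Sivan 7, 4257 AM

The starting date is JDN 1902759; 1902759 − 28 = 1902731.
JDN 1902731 corresponds to Sivan 7, 4257 AM.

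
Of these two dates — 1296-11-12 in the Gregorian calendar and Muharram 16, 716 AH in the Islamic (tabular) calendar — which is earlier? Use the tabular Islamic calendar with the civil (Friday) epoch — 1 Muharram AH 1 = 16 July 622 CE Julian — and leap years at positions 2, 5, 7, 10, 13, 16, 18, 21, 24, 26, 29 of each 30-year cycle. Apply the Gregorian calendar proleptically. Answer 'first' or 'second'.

First date → JDN 2194731; second date → JDN 2201827.
JDN 2194731 < JDN 2201827, so the first date is earlier.

first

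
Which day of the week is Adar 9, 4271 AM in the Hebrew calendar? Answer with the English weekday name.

Equivalently 26 February 511 Gregorian, JDN 1907755.
Since JDN mod 7 = 3 (0 = Monday), the day is Thursday.

Thursday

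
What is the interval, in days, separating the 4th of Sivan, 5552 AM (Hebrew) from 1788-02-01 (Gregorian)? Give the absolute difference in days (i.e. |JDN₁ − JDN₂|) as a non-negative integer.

First date → JDN 2375720; second date → JDN 2374145.
The interval is |2375720 − 2374145| = 1575 days.

1575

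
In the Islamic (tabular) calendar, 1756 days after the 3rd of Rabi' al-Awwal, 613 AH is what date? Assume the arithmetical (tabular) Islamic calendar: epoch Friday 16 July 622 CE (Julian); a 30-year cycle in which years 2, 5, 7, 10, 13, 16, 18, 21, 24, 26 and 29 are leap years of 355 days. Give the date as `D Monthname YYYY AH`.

The starting date is JDN 2165373; 2165373 + 1756 = 2167129.
JDN 2167129 corresponds to 16 Safar 618 AH.

16 Safar 618 AH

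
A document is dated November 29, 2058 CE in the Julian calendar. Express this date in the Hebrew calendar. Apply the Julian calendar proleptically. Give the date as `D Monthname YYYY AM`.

26 Kislev 5819 AM

Both dates share Julian Day Number 2473075; in the Hebrew calendar that is 26 Kislev 5819 AM.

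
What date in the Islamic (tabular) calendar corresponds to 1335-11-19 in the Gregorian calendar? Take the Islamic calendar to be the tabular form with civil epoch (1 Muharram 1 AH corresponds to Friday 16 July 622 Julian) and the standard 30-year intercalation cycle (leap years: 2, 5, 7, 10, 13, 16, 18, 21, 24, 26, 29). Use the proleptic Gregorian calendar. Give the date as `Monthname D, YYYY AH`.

Both dates share Julian Day Number 2208981; in the tabular Islamic calendar that is 24 Rabi' al-Awwal 736 AH.

Rabi' al-Awwal 24, 736 AH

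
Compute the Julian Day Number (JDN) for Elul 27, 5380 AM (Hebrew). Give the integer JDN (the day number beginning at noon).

Equivalently 25 September 1620 (Gregorian).
JDN 2299161 is 15 October 1582 CE (Gregorian); the target day is +13860 days from there, so JDN = 2313021.

2313021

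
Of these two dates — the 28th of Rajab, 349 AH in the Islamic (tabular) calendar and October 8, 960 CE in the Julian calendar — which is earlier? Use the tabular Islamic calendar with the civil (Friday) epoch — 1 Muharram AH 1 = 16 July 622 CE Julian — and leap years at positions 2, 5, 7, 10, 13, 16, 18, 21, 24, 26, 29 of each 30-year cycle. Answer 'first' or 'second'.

Converting both to JDN: 2071964 vs 2071979; the smaller is the first.

first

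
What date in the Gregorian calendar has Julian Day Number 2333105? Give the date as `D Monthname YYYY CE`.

21 September 1675 CE

JDN 2451545 is 1 Jan 2000; 2333105 is −118440 days from there.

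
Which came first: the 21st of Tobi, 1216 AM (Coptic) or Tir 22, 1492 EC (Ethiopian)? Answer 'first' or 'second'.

first

The two dates have Julian Day Numbers 2268949 and 2268950 respectively.
Since 2268949 < 2268950, the first date comes first.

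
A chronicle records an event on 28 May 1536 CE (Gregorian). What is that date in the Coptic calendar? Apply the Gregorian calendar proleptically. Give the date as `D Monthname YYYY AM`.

Both dates share Julian Day Number 2282220; in the Coptic calendar that is 23 Pashons 1252 AM.

23 Pashons 1252 AM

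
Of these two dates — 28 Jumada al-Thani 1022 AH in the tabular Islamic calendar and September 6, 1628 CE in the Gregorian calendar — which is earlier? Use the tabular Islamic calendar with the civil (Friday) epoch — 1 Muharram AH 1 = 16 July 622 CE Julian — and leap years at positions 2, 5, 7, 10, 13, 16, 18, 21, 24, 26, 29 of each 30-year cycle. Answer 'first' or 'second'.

First date → JDN 2310423; second date → JDN 2315924.
JDN 2310423 < JDN 2315924, so the first date is earlier.

first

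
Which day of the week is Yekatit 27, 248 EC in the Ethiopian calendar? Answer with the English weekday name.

In the proleptic Gregorian calendar this is 22 February 256 (JDN 1814614).
JDN 1814614 mod 7 = 4, and JDN 0 was a Monday, so this is a Friday.

Friday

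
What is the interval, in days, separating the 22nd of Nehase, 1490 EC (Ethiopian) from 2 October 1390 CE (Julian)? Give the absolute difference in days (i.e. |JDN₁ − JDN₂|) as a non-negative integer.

JDN of the first date = 2268429.
JDN of the second date = 2229030.
|2229030 − 2268429| = 39399.

39399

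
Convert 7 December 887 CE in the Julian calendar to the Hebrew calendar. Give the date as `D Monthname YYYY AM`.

18 Kislev 4648 AM

Both dates share Julian Day Number 2045375; in the Hebrew calendar that is 18 Kislev 4648 AM.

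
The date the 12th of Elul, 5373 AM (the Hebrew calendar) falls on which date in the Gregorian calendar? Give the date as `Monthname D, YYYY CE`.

Both dates share Julian Day Number 2310437; in the Gregorian calendar that is 29 August 1613 CE.

August 29, 1613 CE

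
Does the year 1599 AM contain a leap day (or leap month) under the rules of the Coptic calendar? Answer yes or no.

yes

1599 mod 4 = 3; in the Coptic calendar a year is leap when year mod 4 = 3, so it is a leap year.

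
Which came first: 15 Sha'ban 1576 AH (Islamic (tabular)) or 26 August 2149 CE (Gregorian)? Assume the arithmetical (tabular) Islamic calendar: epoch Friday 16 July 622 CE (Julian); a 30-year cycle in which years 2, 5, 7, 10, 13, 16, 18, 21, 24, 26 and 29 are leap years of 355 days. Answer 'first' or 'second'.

second

The two dates have Julian Day Numbers 2506788 and 2506204 respectively.
Since 2506204 < 2506788, the second date comes first.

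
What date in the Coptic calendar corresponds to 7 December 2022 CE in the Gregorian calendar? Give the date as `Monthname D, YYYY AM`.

Hathor 28, 1739 AM

Julian Day Number of the source date = 2459921.
Converting JDN 2459921 to the Coptic calendar gives 28 Hathor 1739 AM.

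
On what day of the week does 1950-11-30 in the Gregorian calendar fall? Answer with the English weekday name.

Thursday

JDN 2433616 mod 7 = 3, and JDN 0 was a Monday, so this is a Thursday.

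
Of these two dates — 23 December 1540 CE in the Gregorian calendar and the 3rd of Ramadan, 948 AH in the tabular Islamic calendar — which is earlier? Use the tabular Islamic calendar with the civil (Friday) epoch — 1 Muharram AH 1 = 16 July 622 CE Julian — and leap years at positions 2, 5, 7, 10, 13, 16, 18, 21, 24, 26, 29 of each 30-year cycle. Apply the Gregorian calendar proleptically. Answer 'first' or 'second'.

first

First date → JDN 2283890; second date → JDN 2284263.
JDN 2283890 < JDN 2284263, so the first date is earlier.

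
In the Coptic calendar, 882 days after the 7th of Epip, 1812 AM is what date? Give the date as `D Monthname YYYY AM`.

4 Koiak 1815 AM

The starting date is JDN 2486804; 2486804 + 882 = 2487686.
JDN 2487686 corresponds to 4 Koiak 1815 AM.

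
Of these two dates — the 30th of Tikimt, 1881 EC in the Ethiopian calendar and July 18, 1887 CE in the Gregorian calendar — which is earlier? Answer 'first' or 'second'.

second

First date → JDN 2410950; second date → JDN 2410471.
JDN 2410471 < JDN 2410950, so the second date is earlier.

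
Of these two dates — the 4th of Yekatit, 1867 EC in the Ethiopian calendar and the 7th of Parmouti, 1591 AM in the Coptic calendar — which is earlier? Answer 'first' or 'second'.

first

Converting both to JDN: 2405930 vs 2405993; the smaller is the first.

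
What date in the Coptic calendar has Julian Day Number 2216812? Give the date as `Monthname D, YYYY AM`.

Parmouti 25, 1073 AM

JDN 2216812 is 28 April 1357 in the proleptic Gregorian calendar.
In the Coptic calendar that day is Parmouti 25, 1073 AM.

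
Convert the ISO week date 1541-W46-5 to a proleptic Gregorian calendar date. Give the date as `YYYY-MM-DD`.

1541-11-14

ISO week 1 of 1541 is the week containing the first Thursday of 1541.
Week 46, day 5 (Friday) lands on 1541-11-14.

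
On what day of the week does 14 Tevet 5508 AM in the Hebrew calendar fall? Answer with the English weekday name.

Saturday

This is JDN 2359488 (16 December 1747 Gregorian).
Since JDN mod 7 = 5 (0 = Monday), the day is Saturday.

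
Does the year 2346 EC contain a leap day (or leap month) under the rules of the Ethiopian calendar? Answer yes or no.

2346 mod 4 = 2; in the Ethiopian calendar a year is leap when year mod 4 = 3, so it is a common year.

no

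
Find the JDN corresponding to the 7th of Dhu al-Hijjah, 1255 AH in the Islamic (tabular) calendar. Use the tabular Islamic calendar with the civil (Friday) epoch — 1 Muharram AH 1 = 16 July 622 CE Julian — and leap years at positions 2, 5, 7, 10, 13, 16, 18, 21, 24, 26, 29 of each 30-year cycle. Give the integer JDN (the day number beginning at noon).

2393147

In the Gregorian calendar the same day is 11 February 1840.
JDN 2299161 is 15 October 1582 CE (Gregorian); the target day is +93986 days from there, so JDN = 2393147.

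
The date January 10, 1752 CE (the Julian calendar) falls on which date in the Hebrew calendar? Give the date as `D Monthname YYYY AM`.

Julian Day Number of the source date = 2360985.
Converting JDN 2360985 to the Hebrew calendar gives 5 Shevat 5512 AM.

5 Shevat 5512 AM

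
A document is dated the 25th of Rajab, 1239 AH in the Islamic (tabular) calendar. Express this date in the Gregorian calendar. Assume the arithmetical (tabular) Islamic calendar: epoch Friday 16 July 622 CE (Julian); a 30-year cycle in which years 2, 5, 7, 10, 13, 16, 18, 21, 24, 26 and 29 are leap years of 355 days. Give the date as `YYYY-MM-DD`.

Both dates share Julian Day Number 2387347; in the Gregorian calendar that is 26 March 1824 CE.

1824-03-26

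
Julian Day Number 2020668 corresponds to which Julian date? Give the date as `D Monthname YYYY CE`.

JDN 2020668 is 19 April 820 in the proleptic Gregorian calendar.
In the Julian calendar that day is 15 April 820 CE.

15 April 820 CE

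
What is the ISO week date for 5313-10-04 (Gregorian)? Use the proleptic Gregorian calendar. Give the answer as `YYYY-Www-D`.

The weekday is Wednesday (ISO weekday 3).
That Wednesday belongs to ISO week 40 of ISO year 5313.

5313-W40-3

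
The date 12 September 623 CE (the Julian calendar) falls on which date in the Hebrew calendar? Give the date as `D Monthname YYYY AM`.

Both dates share Julian Day Number 1948863; in the Hebrew calendar that is 12 Tishrei 4384 AM.

12 Tishrei 4384 AM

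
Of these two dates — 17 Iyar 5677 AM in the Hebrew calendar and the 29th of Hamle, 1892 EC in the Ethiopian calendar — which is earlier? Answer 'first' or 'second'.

The two dates have Julian Day Numbers 2421358 and 2415237 respectively.
Since 2415237 < 2421358, the second date comes first.

second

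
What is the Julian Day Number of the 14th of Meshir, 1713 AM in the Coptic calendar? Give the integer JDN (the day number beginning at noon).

2450501

In the Gregorian calendar the same day is 21 February 1997.
JDN 2400001 is 17 November 1858 CE (Gregorian), MJD 0; the target day is +50500 days from there, so JDN = 2450501.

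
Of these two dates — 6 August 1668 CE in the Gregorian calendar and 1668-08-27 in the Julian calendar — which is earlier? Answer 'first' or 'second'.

first

Converting both to JDN: 2330503 vs 2330534; the smaller is the first.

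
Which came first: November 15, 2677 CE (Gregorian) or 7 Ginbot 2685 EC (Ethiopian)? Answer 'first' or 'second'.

first

The two dates have Julian Day Numbers 2699133 and 2704798 respectively.
Since 2699133 < 2704798, the first date comes first.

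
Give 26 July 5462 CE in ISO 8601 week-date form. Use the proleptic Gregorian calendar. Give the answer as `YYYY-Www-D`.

The weekday is Saturday (ISO weekday 6).
That Saturday belongs to ISO week 30 of ISO year 5462.

5462-W30-6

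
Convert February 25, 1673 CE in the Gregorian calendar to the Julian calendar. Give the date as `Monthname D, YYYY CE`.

February 15, 1673 CE

For dates in this range the Gregorian date is 10 days ahead of the Julian.
25 February 1673 Gregorian − 10 days → 15 February 1673 Julian.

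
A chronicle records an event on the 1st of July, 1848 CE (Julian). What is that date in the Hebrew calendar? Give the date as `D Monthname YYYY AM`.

The source date corresponds to 13 July 1848 in the Gregorian calendar (JDN 2396222).
That day falls on 12 Tammuz 5608 AM in the Hebrew calendar.

12 Tammuz 5608 AM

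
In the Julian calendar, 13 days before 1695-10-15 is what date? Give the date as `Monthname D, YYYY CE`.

Counting 13 days back from JDN 2340444 reaches JDN 2340431, which is October 2, 1695 CE.

October 2, 1695 CE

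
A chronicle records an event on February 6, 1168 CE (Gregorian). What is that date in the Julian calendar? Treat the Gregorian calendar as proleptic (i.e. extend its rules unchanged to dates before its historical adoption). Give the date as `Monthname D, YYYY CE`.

The Julian–Gregorian offset here is 7 days (Julian trailing).
6 February 1168 Gregorian − 7 days → 30 January 1168 Julian.

January 30, 1168 CE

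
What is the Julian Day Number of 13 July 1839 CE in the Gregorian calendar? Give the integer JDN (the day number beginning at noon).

2392934

JDN 2400001 is 17 November 1858 CE (Gregorian), MJD 0; the target day is −7067 days from there, so JDN = 2392934.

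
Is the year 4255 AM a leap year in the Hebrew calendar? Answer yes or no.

no

Hebrew year 4255 is year 18 of its 19-year Metonic cycle; leap years are at positions 3, 6, 8, 11, 14, 17, 19, so it is a common year (12 months).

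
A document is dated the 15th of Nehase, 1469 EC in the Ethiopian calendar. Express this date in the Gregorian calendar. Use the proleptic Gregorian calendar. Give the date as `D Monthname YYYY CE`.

Julian Day Number of the source date = 2260752.
Converting JDN 2260752 to the Gregorian calendar gives 17 August 1477 CE.

17 August 1477 CE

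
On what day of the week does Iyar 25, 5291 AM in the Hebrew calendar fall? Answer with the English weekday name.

This is JDN 2280387 (22 May 1531 Gregorian).
Since JDN mod 7 = 4 (0 = Monday), the day is Friday.

Friday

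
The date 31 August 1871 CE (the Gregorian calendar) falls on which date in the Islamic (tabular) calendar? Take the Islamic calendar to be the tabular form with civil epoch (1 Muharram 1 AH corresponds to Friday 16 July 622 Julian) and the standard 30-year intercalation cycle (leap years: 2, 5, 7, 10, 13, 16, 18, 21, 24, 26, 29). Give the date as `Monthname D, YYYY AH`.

Julian Day Number of the source date = 2404671.
Converting JDN 2404671 to the tabular Islamic calendar gives 14 Jumada al-Thani 1288 AH.

Jumada al-Thani 14, 1288 AH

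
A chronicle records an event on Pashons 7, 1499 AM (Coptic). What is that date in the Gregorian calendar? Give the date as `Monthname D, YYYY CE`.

Both dates share Julian Day Number 2372420; in the Gregorian calendar that is 13 May 1783 CE.

May 13, 1783 CE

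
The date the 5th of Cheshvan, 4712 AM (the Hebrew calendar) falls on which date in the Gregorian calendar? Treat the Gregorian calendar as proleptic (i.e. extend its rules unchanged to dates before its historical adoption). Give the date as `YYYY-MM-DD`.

Both dates share Julian Day Number 2068691; in the Gregorian calendar that is 13 October 951 CE.

0951-10-13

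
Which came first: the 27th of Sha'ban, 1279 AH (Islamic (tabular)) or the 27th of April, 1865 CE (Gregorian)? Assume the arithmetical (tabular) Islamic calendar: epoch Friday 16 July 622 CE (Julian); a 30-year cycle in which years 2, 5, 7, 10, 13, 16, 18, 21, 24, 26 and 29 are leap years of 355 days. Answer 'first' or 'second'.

first

The two dates have Julian Day Numbers 2401554 and 2402354 respectively.
Since 2401554 < 2402354, the first date comes first.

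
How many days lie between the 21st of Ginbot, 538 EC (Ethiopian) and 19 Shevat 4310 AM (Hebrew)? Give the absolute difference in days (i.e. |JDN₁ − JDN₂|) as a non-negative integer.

First date → JDN 1920620; second date → JDN 1921968.
The interval is |1920620 − 1921968| = 1348 days.

1348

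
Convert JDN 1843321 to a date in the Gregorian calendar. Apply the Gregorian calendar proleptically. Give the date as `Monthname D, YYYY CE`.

Counting from JDN 2299161 = 15 Oct 1582 gives an offset of -455840 days.

September 28, 334 CE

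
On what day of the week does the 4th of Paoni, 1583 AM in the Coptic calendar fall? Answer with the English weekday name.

Monday

Equivalently 10 June 1867 Gregorian, JDN 2403128.
2403128 ≡ 0 (mod 7); counting from Monday = 0 gives Monday.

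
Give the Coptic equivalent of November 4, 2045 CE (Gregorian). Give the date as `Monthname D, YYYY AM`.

Julian Day Number of the source date = 2468289.
Converting JDN 2468289 to the Coptic calendar gives 25 Paopi 1762 AM.

Paopi 25, 1762 AM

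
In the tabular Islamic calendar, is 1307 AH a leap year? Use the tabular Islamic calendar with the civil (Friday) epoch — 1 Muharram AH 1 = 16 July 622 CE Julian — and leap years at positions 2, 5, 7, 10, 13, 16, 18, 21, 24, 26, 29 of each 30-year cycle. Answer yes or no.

no

Year 1307 AH is year 17 of its 30-year cycle; leap positions are 2, 5, 7, 10, 13, 16, 18, 21, 24, 26, 29, so it is a common year (354 days).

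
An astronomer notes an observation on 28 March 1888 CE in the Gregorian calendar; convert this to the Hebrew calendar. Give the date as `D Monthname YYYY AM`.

Both dates share Julian Day Number 2410725; in the Hebrew calendar that is 16 Nisan 5648 AM.

16 Nisan 5648 AM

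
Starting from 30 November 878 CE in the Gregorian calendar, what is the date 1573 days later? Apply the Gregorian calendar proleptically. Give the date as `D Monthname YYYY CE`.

Counting 1573 days forward from JDN 2042077 reaches JDN 2043650, which is 22 March 883 CE.

22 March 883 CE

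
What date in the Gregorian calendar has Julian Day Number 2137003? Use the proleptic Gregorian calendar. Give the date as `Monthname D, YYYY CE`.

October 25, 1138 CE

JDN 2451545 is 1 Jan 2000; 2137003 is −314542 days from there.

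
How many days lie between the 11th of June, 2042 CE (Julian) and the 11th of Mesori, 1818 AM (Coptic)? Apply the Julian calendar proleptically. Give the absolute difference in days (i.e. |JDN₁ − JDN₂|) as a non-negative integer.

JDN of the first date = 2467060.
JDN of the second date = 2489029.
|2489029 − 2467060| = 21969.

21969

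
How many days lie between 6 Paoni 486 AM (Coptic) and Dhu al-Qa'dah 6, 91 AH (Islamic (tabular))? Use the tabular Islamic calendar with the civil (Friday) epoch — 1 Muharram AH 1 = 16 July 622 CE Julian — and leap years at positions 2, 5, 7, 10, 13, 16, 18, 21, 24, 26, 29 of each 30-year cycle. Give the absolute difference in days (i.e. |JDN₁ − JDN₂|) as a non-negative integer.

First date → JDN 2002451; second date → JDN 1980633.
The interval is |2002451 − 1980633| = 21818 days.

21818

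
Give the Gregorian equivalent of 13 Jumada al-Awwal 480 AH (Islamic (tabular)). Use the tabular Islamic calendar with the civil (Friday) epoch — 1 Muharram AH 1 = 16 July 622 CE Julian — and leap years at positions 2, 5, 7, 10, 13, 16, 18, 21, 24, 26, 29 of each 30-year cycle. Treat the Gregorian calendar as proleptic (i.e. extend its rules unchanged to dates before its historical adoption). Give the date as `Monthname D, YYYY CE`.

August 22, 1087 CE

Both dates share Julian Day Number 2118312; in the Gregorian calendar that is 22 August 1087 CE.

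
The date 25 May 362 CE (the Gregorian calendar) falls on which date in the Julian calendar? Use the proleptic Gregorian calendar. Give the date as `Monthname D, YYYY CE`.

For dates in this range the Gregorian date is 1 day ahead of the Julian.
25 May 362 Gregorian − 1 day → 24 May 362 Julian.

May 24, 362 CE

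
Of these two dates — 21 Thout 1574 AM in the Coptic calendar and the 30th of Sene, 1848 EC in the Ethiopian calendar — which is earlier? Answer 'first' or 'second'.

second

First date → JDN 2399588; second date → JDN 2399137.
JDN 2399137 < JDN 2399588, so the second date is earlier.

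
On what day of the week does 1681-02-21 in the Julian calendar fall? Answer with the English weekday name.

In the Gregorian calendar this is 3 March 1681 (JDN 2335095).
JDN 2335095 mod 7 = 0, and JDN 0 was a Monday, so this is a Monday.

Monday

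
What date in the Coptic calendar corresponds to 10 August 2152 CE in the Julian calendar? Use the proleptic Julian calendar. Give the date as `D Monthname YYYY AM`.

17 Mesori 1868 AM

The source date corresponds to 24 August 2152 in the Gregorian calendar (JDN 2507298).
That day falls on 17 Mesori 1868 AM in the Coptic calendar.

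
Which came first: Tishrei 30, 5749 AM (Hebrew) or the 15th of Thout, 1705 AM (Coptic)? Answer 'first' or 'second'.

second

Converting both to JDN: 2447446 vs 2447430; the smaller is the second.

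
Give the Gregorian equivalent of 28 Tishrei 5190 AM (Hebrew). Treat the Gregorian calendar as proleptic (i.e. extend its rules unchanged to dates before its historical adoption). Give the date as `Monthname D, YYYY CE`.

Both dates share Julian Day Number 2243269; in the Gregorian calendar that is 5 October 1429 CE.

October 5, 1429 CE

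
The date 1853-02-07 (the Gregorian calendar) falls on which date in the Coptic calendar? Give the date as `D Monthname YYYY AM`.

Both dates share Julian Day Number 2397892; in the Coptic calendar that is 1 Meshir 1569 AM.

1 Meshir 1569 AM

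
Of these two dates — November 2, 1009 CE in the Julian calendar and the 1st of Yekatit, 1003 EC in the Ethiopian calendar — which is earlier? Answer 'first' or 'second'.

The two dates have Julian Day Numbers 2089901 and 2090351 respectively.
Since 2089901 < 2090351, the first date comes first.

first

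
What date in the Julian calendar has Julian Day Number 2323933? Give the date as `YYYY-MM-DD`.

JDN 2323933 is 11 August 1650 in the Gregorian calendar.
In the Julian calendar that day is 1650-08-01.

1650-08-01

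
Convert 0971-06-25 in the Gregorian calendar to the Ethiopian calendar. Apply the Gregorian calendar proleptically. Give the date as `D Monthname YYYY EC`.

26 Sene 963 EC

Both dates share Julian Day Number 2075886; in the Ethiopian calendar that is 26 Sene 963 EC.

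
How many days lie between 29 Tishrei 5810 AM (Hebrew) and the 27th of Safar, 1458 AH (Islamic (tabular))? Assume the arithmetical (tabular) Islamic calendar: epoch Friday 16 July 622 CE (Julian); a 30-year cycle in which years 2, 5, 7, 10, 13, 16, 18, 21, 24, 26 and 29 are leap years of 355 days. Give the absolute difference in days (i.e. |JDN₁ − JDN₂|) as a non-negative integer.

First date → JDN 2469740; second date → JDN 2464808.
The interval is |2469740 − 2464808| = 4932 days.

4932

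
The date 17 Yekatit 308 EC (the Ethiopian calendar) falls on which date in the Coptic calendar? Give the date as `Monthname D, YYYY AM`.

Meshir 17, 32 AM

Both dates share Julian Day Number 1836519; in the Coptic calendar that is 17 Meshir 32 AM.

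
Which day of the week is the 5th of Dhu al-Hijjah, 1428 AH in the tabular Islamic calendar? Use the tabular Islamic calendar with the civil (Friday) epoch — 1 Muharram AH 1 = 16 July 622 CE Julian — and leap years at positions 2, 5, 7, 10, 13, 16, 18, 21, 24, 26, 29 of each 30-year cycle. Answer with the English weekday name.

Saturday

Equivalently 15 December 2007 Gregorian, JDN 2454450.
JDN 2454450 mod 7 = 5, and JDN 0 was a Monday, so this is a Saturday.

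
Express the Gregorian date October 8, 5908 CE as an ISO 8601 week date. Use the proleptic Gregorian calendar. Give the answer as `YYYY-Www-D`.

The weekday is Thursday (ISO weekday 4).
That Thursday belongs to ISO week 41 of ISO year 5908.

5908-W41-4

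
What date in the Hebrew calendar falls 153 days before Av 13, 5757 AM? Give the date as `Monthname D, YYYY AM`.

Adar II 7, 5757 AM

Counting 153 days back from JDN 2450677 reaches JDN 2450524, which is Adar II 7, 5757 AM.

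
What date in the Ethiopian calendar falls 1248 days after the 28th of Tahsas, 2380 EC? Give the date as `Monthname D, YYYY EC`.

Sene 1, 2383 EC

The starting date is JDN 2593268; 2593268 + 1248 = 2594516.
JDN 2594516 corresponds to Sene 1, 2383 EC.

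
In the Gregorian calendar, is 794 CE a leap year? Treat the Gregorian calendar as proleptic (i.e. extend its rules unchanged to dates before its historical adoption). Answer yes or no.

no

794 is not divisible by 4, so it is a common year.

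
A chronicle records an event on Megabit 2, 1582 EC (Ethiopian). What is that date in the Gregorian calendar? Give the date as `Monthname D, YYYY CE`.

Julian Day Number of the source date = 2301862.
Converting JDN 2301862 to the Gregorian calendar gives 8 March 1590 CE.

March 8, 1590 CE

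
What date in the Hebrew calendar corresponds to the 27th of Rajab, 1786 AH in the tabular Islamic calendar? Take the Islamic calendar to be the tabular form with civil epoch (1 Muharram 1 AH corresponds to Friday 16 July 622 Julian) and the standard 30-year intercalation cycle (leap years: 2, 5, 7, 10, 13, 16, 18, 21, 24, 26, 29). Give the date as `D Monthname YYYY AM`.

27 Kislev 6115 AM

Both dates share Julian Day Number 2581187; in the Hebrew calendar that is 27 Kislev 6115 AM.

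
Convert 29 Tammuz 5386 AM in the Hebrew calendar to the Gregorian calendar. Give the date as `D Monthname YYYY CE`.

Both dates share Julian Day Number 2315148; in the Gregorian calendar that is 23 July 1626 CE.

23 July 1626 CE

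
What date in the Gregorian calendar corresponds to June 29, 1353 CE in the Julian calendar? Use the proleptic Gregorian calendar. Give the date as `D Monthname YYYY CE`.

At this point the Julian calendar is 8 days behind the Gregorian.
29 June 1353 Julian + 8 days → 7 July 1353 Gregorian.

7 July 1353 CE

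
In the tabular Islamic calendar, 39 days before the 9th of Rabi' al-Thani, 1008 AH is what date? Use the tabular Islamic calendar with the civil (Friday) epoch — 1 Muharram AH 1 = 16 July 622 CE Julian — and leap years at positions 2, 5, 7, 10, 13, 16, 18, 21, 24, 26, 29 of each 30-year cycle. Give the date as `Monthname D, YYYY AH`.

Counting 39 days back from JDN 2305384 reaches JDN 2305345, which is Safar 29, 1008 AH.

Safar 29, 1008 AH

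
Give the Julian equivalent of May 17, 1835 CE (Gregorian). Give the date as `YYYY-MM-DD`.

For dates in this range the Gregorian date is 12 days ahead of the Julian.
17 May 1835 Gregorian − 12 days → 5 May 1835 Julian.

1835-05-05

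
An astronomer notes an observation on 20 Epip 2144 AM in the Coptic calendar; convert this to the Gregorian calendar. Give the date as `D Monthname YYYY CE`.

Julian Day Number of the source date = 2608080.
Converting JDN 2608080 to the Gregorian calendar gives 30 July 2428 CE.

30 July 2428 CE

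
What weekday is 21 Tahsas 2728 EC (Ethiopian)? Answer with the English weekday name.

Monday

Equivalently 6 January 2736 Gregorian, JDN 2720368.
JDN 2720368 mod 7 = 0, and JDN 0 was a Monday, so this is a Monday.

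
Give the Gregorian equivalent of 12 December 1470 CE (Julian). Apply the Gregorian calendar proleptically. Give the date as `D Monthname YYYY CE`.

21 December 1470 CE

The Julian–Gregorian offset here is 9 days (Julian trailing).
12 December 1470 Julian + 9 days → 21 December 1470 Gregorian.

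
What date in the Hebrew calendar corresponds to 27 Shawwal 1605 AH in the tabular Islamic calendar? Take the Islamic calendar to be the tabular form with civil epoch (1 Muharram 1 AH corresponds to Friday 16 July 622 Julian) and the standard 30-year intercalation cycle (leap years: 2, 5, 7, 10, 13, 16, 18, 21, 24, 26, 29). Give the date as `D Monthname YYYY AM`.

27 Tammuz 5939 AM

The source date corresponds to 1 August 2179 in the Gregorian calendar (JDN 2517136).
That day falls on 27 Tammuz 5939 AM in the Hebrew calendar.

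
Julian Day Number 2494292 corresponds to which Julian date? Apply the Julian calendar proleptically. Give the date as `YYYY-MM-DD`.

2116-12-31

JDN 2494292 is 14 January 2117 in the Gregorian calendar.
In the Julian calendar that day is 2116-12-31.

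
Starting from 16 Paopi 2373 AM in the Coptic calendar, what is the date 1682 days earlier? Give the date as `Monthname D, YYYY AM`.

Paremhat 10, 2368 AM

The starting date is JDN 2691448; 2691448 − 1682 = 2689766.
JDN 2689766 corresponds to Paremhat 10, 2368 AM.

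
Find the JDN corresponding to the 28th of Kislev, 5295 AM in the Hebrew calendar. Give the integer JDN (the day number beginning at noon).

In the proleptic Gregorian calendar the same day is 15 December 1534.
JDN 2299161 is 15 October 1582 CE (Gregorian); the target day is −17471 days from there, so JDN = 2281690.

2281690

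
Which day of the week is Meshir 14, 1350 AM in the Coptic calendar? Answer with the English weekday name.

Saturday

This is JDN 2317915 (18 February 1634 Gregorian).
2317915 ≡ 5 (mod 7); counting from Monday = 0 gives Saturday.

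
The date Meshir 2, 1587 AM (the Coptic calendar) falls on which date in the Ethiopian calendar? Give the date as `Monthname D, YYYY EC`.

Both dates share Julian Day Number 2404467; in the Ethiopian calendar that is 2 Yekatit 1863 EC.

Yekatit 2, 1863 EC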